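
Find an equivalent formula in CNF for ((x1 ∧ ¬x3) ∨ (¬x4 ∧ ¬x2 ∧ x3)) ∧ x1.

((x1 ∧ ¬x3) ∨ (¬x4 ∧ ¬x2 ∧ x3)) ∧ x1
= (x1 ∨ ¬x4) ∧ (x1 ∨ ¬x2) ∧ (x1 ∨ x3) ∧ (¬x3 ∨ ¬x4) ∧ (¬x3 ∨ ¬x2) ∧ (¬x3 ∨ x3) ∧ x1   [distribute ∨ over ∧]
= (¬x3 ∨ ¬x4) ∧ (¬x3 ∨ ¬x2) ∧ x1   [simplify]

(¬x3 ∨ ¬x4) ∧ (¬x3 ∨ ¬x2) ∧ x1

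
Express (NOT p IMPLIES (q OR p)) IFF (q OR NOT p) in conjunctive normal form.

(NOT p OR q) AND (p OR q)

(NOT p IMPLIES (q OR p)) IFF (q OR NOT p)
= ((NOT p IMPLIES (q OR p)) IMPLIES (q OR NOT p)) AND ((q OR NOT p) IMPLIES (NOT p IMPLIES (q OR p)))   (eliminate IFF)
= (NOT (NOT p IMPLIES (q OR p)) OR q OR NOT p) AND ((q OR NOT p) IMPLIES (NOT p IMPLIES (q OR p)))   (eliminate IMPLIES)
= (NOT (NOT NOT p OR q OR p) OR q OR NOT p) AND ((q OR NOT p) IMPLIES (NOT p IMPLIES (q OR p)))   (eliminate IMPLIES)
= (NOT (NOT NOT p OR q OR p) OR q OR NOT p) AND (NOT (q OR NOT p) OR (NOT p IMPLIES (q OR p)))   (eliminate IMPLIES)
= (NOT (NOT NOT p OR q OR p) OR q OR NOT p) AND (NOT (q OR NOT p) OR NOT NOT p OR q OR p)   (eliminate IMPLIES)
= ((NOT NOT NOT p AND NOT q AND NOT p) OR q OR NOT p) AND (NOT (q OR NOT p) OR NOT NOT p OR q OR p)   (De Morgan)
= ((NOT p AND NOT q AND NOT p) OR q OR NOT p) AND (NOT (q OR NOT p) OR NOT NOT p OR q OR p)   (double negation)
= ((NOT p AND NOT q AND NOT p) OR q OR NOT p) AND ((NOT q AND NOT NOT p) OR NOT NOT p OR q OR p)   (De Morgan)
= ((NOT p AND NOT q AND NOT p) OR q OR NOT p) AND ((NOT q AND p) OR NOT NOT p OR q OR p)   (double negation)
= ((NOT p AND NOT q AND NOT p) OR q OR NOT p) AND ((NOT q AND p) OR p OR q OR p)   (double negation)
= (NOT p OR q OR NOT p) AND (NOT q OR q OR NOT p) AND (NOT p OR q OR NOT p) AND (NOT q OR p OR q OR p) AND (p OR p OR q OR p)   (distribute OR over AND)
= (NOT p OR q) AND (p OR q)   (simplify)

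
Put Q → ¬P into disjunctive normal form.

¬Q ∨ ¬P

Q → ¬P
≡ ¬Q ∨ ¬P   (eliminate →)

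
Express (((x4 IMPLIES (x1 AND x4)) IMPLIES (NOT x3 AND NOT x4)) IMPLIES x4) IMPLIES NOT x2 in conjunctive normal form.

(x4 OR NOT x3 OR NOT x2) AND (NOT x4 OR NOT x2)

(((x4 IMPLIES (x1 AND x4)) IMPLIES (NOT x3 AND NOT x4)) IMPLIES x4) IMPLIES NOT x2
= NOT (((x4 IMPLIES (x1 AND x4)) IMPLIES (NOT x3 AND NOT x4)) IMPLIES x4) OR NOT x2   (eliminate IMPLIES)
= NOT (NOT ((x4 IMPLIES (x1 AND x4)) IMPLIES (NOT x3 AND NOT x4)) OR x4) OR NOT x2   (eliminate IMPLIES)
= NOT (NOT (NOT (x4 IMPLIES (x1 AND x4)) OR (NOT x3 AND NOT x4)) OR x4) OR NOT x2   (eliminate IMPLIES)
= NOT (NOT (NOT (NOT x4 OR (x1 AND x4)) OR (NOT x3 AND NOT x4)) OR x4) OR NOT x2   (eliminate IMPLIES)
= (NOT NOT (NOT (NOT x4 OR (x1 AND x4)) OR (NOT x3 AND NOT x4)) AND NOT x4) OR NOT x2   (De Morgan)
= ((NOT (NOT x4 OR (x1 AND x4)) OR (NOT x3 AND NOT x4)) AND NOT x4) OR NOT x2   (double negation)
= (((NOT NOT x4 AND NOT (x1 AND x4)) OR (NOT x3 AND NOT x4)) AND NOT x4) OR NOT x2   (De Morgan)
= (((x4 AND NOT (x1 AND x4)) OR (NOT x3 AND NOT x4)) AND NOT x4) OR NOT x2   (double negation)
= (((x4 AND (NOT x1 OR NOT x4)) OR (NOT x3 AND NOT x4)) AND NOT x4) OR NOT x2   (De Morgan)
= (x4 OR NOT x3 OR NOT x2) AND (x4 OR NOT x4 OR NOT x2) AND (NOT x1 OR NOT x4 OR NOT x3 OR NOT x2) AND (NOT x1 OR NOT x4 OR NOT x4 OR NOT x2) AND (NOT x4 OR NOT x2)   (distribute OR over AND)
= (x4 OR NOT x3 OR NOT x2) AND (NOT x4 OR NOT x2)   (simplify)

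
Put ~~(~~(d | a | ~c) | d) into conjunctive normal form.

~~(~~(d | a | ~c) | d)
≡ ~~(d | a | ~c) | d   — double negation
≡ d | a | ~c | d   — double negation
≡ d | a | ~c   — simplify

d | a | ~c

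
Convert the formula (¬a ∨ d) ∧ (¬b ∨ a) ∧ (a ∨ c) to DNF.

(¬a ∨ d) ∧ (¬b ∨ a) ∧ (a ∨ c)
≡ (¬a ∧ ¬b ∧ a) ∨ (¬a ∧ ¬b ∧ c) ∨ (¬a ∧ a ∧ a) ∨ (¬a ∧ a ∧ c) ∨ (d ∧ ¬b ∧ a) ∨ (d ∧ ¬b ∧ c) ∨ (d ∧ a ∧ a) ∨ (d ∧ a ∧ c)   [distribute ∧ over ∨]
≡ (¬a ∧ ¬b ∧ c) ∨ (d ∧ ¬b ∧ c) ∨ (d ∧ a)   [simplify]

(¬a ∧ ¬b ∧ c) ∨ (d ∧ ¬b ∧ c) ∨ (d ∧ a)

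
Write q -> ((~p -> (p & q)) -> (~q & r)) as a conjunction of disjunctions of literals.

~q | ~p

q -> ((~p -> (p & q)) -> (~q & r))
= ~q | ((~p -> (p & q)) -> (~q & r))
= ~q | ~(~p -> (p & q)) | (~q & r)
= ~q | ~(~~p | (p & q)) | (~q & r)
= ~q | (~~~p & ~(p & q)) | (~q & r)
= ~q | (~p & ~(p & q)) | (~q & r)
= ~q | (~p & (~p | ~q)) | (~q & r)
= (~q | ~p | ~q) & (~q | ~p | r) & (~q | ~p | ~q | ~q) & (~q | ~p | ~q | r)
= ~q | ~p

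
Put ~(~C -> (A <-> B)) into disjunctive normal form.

~(~C -> (A <-> B))
= ~(~~C | (A <-> B))   — eliminate ->
= ~(~~C | ((A -> B) & (B -> A)))   — eliminate <->
= ~(~~C | ((~A | B) & (B -> A)))   — eliminate ->
= ~(~~C | ((~A | B) & (~B | A)))   — eliminate ->
= ~~~C & ~((~A | B) & (~B | A))   — De Morgan
= ~C & ~((~A | B) & (~B | A))   — double negation
= ~C & (~(~A | B) | ~(~B | A))   — De Morgan
= ~C & ((~~A & ~B) | ~(~B | A))   — De Morgan
= ~C & ((A & ~B) | ~(~B | A))   — double negation
= ~C & ((A & ~B) | (~~B & ~A))   — De Morgan
= ~C & ((A & ~B) | (B & ~A))   — double negation
= (~C & A & ~B) | (~C & B & ~A)   — distribute & over |

(~C & A & ~B) | (~C & B & ~A)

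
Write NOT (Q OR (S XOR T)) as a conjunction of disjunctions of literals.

NOT Q AND (NOT S OR T) AND (NOT T OR S)

NOT (Q OR (S XOR T))
⇔ NOT (Q OR ((S OR T) AND NOT (S AND T)))   (expand XOR)
⇔ NOT Q AND NOT ((S OR T) AND NOT (S AND T))   (De Morgan)
⇔ NOT Q AND (NOT (S OR T) OR NOT NOT (S AND T))   (De Morgan)
⇔ NOT Q AND ((NOT S AND NOT T) OR NOT NOT (S AND T))   (De Morgan)
⇔ NOT Q AND ((NOT S AND NOT T) OR (S AND T))   (double negation)
⇔ NOT Q AND (NOT S OR S) AND (NOT S OR T) AND (NOT T OR S) AND (NOT T OR T)   (distribute OR over AND)
⇔ NOT Q AND (NOT S OR T) AND (NOT T OR S)   (simplify)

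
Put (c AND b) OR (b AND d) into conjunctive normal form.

(c AND b) OR (b AND d)
≡ (c OR b) AND (c OR d) AND (b OR b) AND (b OR d)   (distribute OR over AND)
≡ (c OR d) AND b   (simplify)

(c OR d) AND b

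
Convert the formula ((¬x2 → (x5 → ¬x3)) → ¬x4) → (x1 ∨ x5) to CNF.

x4 ∨ x1 ∨ x5

((¬x2 → (x5 → ¬x3)) → ¬x4) → (x1 ∨ x5)
≡ ¬((¬x2 → (x5 → ¬x3)) → ¬x4) ∨ x1 ∨ x5
≡ ¬(¬(¬x2 → (x5 → ¬x3)) ∨ ¬x4) ∨ x1 ∨ x5
≡ ¬(¬(¬¬x2 ∨ (x5 → ¬x3)) ∨ ¬x4) ∨ x1 ∨ x5
≡ ¬(¬(¬¬x2 ∨ ¬x5 ∨ ¬x3) ∨ ¬x4) ∨ x1 ∨ x5
≡ (¬¬(¬¬x2 ∨ ¬x5 ∨ ¬x3) ∧ ¬¬x4) ∨ x1 ∨ x5
≡ ((¬¬x2 ∨ ¬x5 ∨ ¬x3) ∧ ¬¬x4) ∨ x1 ∨ x5
≡ ((x2 ∨ ¬x5 ∨ ¬x3) ∧ ¬¬x4) ∨ x1 ∨ x5
≡ ((x2 ∨ ¬x5 ∨ ¬x3) ∧ x4) ∨ x1 ∨ x5
≡ (x2 ∨ ¬x5 ∨ ¬x3 ∨ x1 ∨ x5) ∧ (x4 ∨ x1 ∨ x5)
≡ x4 ∨ x1 ∨ x5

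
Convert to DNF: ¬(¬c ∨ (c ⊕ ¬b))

¬(¬c ∨ (c ⊕ ¬b))
≡ ¬(¬c ∨ (c ∧ ¬¬b) ∨ (¬c ∧ ¬b))
≡ ¬¬c ∧ ¬(c ∧ ¬¬b) ∧ ¬(¬c ∧ ¬b)
≡ c ∧ ¬(c ∧ ¬¬b) ∧ ¬(¬c ∧ ¬b)
≡ c ∧ (¬c ∨ ¬¬¬b) ∧ ¬(¬c ∧ ¬b)
≡ c ∧ (¬c ∨ ¬b) ∧ ¬(¬c ∧ ¬b)
≡ c ∧ (¬c ∨ ¬b) ∧ (¬¬c ∨ ¬¬b)
≡ c ∧ (¬c ∨ ¬b) ∧ (c ∨ ¬¬b)
≡ c ∧ (¬c ∨ ¬b) ∧ (c ∨ b)
≡ (c ∧ ¬c ∧ c) ∨ (c ∧ ¬c ∧ b) ∨ (c ∧ ¬b ∧ c) ∨ (c ∧ ¬b ∧ b)
≡ c ∧ ¬b

c ∧ ¬b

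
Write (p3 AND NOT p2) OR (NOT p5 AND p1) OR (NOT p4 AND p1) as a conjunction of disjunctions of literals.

(p3 AND NOT p2) OR (NOT p5 AND p1) OR (NOT p4 AND p1)
≡ (p3 OR NOT p5 OR NOT p4) AND (p3 OR NOT p5 OR p1) AND (p3 OR p1 OR NOT p4) AND (p3 OR p1 OR p1) AND (NOT p2 OR NOT p5 OR NOT p4) AND (NOT p2 OR NOT p5 OR p1) AND (NOT p2 OR p1 OR NOT p4) AND (NOT p2 OR p1 OR p1)
≡ (p3 OR NOT p5 OR NOT p4) AND (p3 OR p1) AND (NOT p2 OR NOT p5 OR NOT p4) AND (NOT p2 OR p1)

(p3 OR NOT p5 OR NOT p4) AND (p3 OR p1) AND (NOT p2 OR NOT p5 OR NOT p4) AND (NOT p2 OR p1)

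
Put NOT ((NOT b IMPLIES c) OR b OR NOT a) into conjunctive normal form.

NOT ((NOT b IMPLIES c) OR b OR NOT a)
⇔ NOT (NOT NOT b OR c OR b OR NOT a)
⇔ NOT NOT NOT b AND NOT c AND NOT b AND NOT NOT a
⇔ NOT b AND NOT c AND NOT b AND NOT NOT a
⇔ NOT b AND NOT c AND NOT b AND a
⇔ NOT b AND NOT c AND a

NOT b AND NOT c AND a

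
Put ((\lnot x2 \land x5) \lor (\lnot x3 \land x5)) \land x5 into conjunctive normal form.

((\lnot x2 \land x5) \lor (\lnot x3 \land x5)) \land x5
⇔ (\lnot x2 \lor \lnot x3) \land (\lnot x2 \lor x5) \land (x5 \lor \lnot x3) \land (x5 \lor x5) \land x5   [distribute \lor over \land]
⇔ (\lnot x2 \lor \lnot x3) \land x5   [simplify]

(\lnot x2 \lor \lnot x3) \land x5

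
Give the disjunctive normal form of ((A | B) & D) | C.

((A | B) & D) | C
= (A & D) | (B & D) | C   — distribute & over |

(A & D) | (B & D) | C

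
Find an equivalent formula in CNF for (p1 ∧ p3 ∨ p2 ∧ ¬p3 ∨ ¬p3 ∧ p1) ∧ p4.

(p1 ∧ p3 ∨ p2 ∧ ¬p3 ∨ ¬p3 ∧ p1) ∧ p4
≡ (p1 ∨ p2 ∨ ¬p3) ∧ (p1 ∨ p2 ∨ p1) ∧ (p1 ∨ ¬p3 ∨ ¬p3) ∧ (p1 ∨ ¬p3 ∨ p1) ∧ (p3 ∨ p2 ∨ ¬p3) ∧ (p3 ∨ p2 ∨ p1) ∧ (p3 ∨ ¬p3 ∨ ¬p3) ∧ (p3 ∨ ¬p3 ∨ p1) ∧ p4   [distribute ∨ over ∧]
≡ (p1 ∨ p2) ∧ (p1 ∨ ¬p3) ∧ p4   [simplify]

(p1 ∨ p2) ∧ (p1 ∨ ¬p3) ∧ p4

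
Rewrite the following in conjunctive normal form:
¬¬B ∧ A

¬¬B ∧ A
= B ∧ A   (double negation)

B ∧ A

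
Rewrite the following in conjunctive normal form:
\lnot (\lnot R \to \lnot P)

\lnot R \land P

\lnot (\lnot R \to \lnot P)
≡ \lnot (\lnot \lnot R \lor \lnot P)   [eliminate \to]
≡ \lnot \lnot \lnot R \land \lnot \lnot P   [De Morgan]
≡ \lnot R \land \lnot \lnot P   [double negation]
≡ \lnot R \land P   [double negation]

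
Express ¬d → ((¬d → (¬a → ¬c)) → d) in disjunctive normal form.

¬d → ((¬d → (¬a → ¬c)) → d)
≡ ¬¬d ∨ ((¬d → (¬a → ¬c)) → d)   [eliminate →]
≡ ¬¬d ∨ ¬(¬d → (¬a → ¬c)) ∨ d   [eliminate →]
≡ ¬¬d ∨ ¬(¬¬d ∨ (¬a → ¬c)) ∨ d   [eliminate →]
≡ ¬¬d ∨ ¬(¬¬d ∨ ¬¬a ∨ ¬c) ∨ d   [eliminate →]
≡ d ∨ ¬(¬¬d ∨ ¬¬a ∨ ¬c) ∨ d   [double negation]
≡ d ∨ (¬¬¬d ∧ ¬¬¬a ∧ ¬¬c) ∨ d   [De Morgan]
≡ d ∨ (¬d ∧ ¬¬¬a ∧ ¬¬c) ∨ d   [double negation]
≡ d ∨ (¬d ∧ ¬a ∧ ¬¬c) ∨ d   [double negation]
≡ d ∨ (¬d ∧ ¬a ∧ c) ∨ d   [double negation]
≡ d ∨ (¬d ∧ ¬a ∧ c)   [simplify]

d ∨ (¬d ∧ ¬a ∧ c)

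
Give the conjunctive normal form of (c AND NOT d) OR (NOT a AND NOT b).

(c OR NOT a) AND (c OR NOT b) AND (NOT d OR NOT a) AND (NOT d OR NOT b)

(c AND NOT d) OR (NOT a AND NOT b)
⇔ (c OR NOT a) AND (c OR NOT b) AND (NOT d OR NOT a) AND (NOT d OR NOT b)   — distribute OR over AND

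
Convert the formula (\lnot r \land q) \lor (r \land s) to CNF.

(\lnot r \land q) \lor (r \land s)
≡ (\lnot r \lor r) \land (\lnot r \lor s) \land (q \lor r) \land (q \lor s)   — distribute \lor over \land
≡ (\lnot r \lor s) \land (q \lor r) \land (q \lor s)   — simplify

(\lnot r \lor s) \land (q \lor r) \land (q \lor s)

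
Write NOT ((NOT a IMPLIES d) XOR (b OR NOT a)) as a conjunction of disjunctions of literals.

(NOT a OR b) AND (a OR d)

NOT ((NOT a IMPLIES d) XOR (b OR NOT a))
≡ NOT (((NOT a IMPLIES d) OR b OR NOT a) AND NOT ((NOT a IMPLIES d) AND (b OR NOT a)))
≡ NOT ((NOT NOT a OR d OR b OR NOT a) AND NOT ((NOT a IMPLIES d) AND (b OR NOT a)))
≡ NOT ((NOT NOT a OR d OR b OR NOT a) AND NOT ((NOT NOT a OR d) AND (b OR NOT a)))
≡ NOT (NOT NOT a OR d OR b OR NOT a) OR NOT NOT ((NOT NOT a OR d) AND (b OR NOT a))
≡ (NOT NOT NOT a AND NOT d AND NOT b AND NOT NOT a) OR NOT NOT ((NOT NOT a OR d) AND (b OR NOT a))
≡ (NOT a AND NOT d AND NOT b AND NOT NOT a) OR NOT NOT ((NOT NOT a OR d) AND (b OR NOT a))
≡ (NOT a AND NOT d AND NOT b AND a) OR NOT NOT ((NOT NOT a OR d) AND (b OR NOT a))
≡ (NOT a AND NOT d AND NOT b AND a) OR ((NOT NOT a OR d) AND (b OR NOT a))
≡ (NOT a AND NOT d AND NOT b AND a) OR ((a OR d) AND (b OR NOT a))
≡ (NOT a OR a OR d) AND (NOT a OR b OR NOT a) AND (NOT d OR a OR d) AND (NOT d OR b OR NOT a) AND (NOT b OR a OR d) AND (NOT b OR b OR NOT a) AND (a OR a OR d) AND (a OR b OR NOT a)
≡ (NOT a OR b) AND (a OR d)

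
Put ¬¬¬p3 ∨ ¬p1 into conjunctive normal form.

¬p3 ∨ ¬p1

¬¬¬p3 ∨ ¬p1
≡ ¬p3 ∨ ¬p1   [double negation]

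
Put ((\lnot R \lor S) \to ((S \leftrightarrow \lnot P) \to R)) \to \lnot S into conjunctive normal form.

((\lnot R \lor S) \to ((S \leftrightarrow \lnot P) \to R)) \to \lnot S
⇔ \lnot ((\lnot R \lor S) \to ((S \leftrightarrow \lnot P) \to R)) \lor \lnot S   [eliminate \to]
⇔ \lnot (\lnot (\lnot R \lor S) \lor ((S \leftrightarrow \lnot P) \to R)) \lor \lnot S   [eliminate \to]
⇔ \lnot (\lnot (\lnot R \lor S) \lor \lnot (S \leftrightarrow \lnot P) \lor R) \lor \lnot S   [eliminate \to]
⇔ \lnot (\lnot (\lnot R \lor S) \lor \lnot ((S \to \lnot P) \land (\lnot P \to S)) \lor R) \lor \lnot S   [eliminate \leftrightarrow]
⇔ \lnot (\lnot (\lnot R \lor S) \lor \lnot ((\lnot S \lor \lnot P) \land (\lnot P \to S)) \lor R) \lor \lnot S   [eliminate \to]
⇔ \lnot (\lnot (\lnot R \lor S) \lor \lnot ((\lnot S \lor \lnot P) \land (\lnot \lnot P \lor S)) \lor R) \lor \lnot S   [eliminate \to]
⇔ (\lnot \lnot (\lnot R \lor S) \land \lnot \lnot ((\lnot S \lor \lnot P) \land (\lnot \lnot P \lor S)) \land \lnot R) \lor \lnot S   [De Morgan]
⇔ ((\lnot R \lor S) \land \lnot \lnot ((\lnot S \lor \lnot P) \land (\lnot \lnot P \lor S)) \land \lnot R) \lor \lnot S   [double negation]
⇔ ((\lnot R \lor S) \land (\lnot S \lor \lnot P) \land (\lnot \lnot P \lor S) \land \lnot R) \lor \lnot S   [double negation]
⇔ ((\lnot R \lor S) \land (\lnot S \lor \lnot P) \land (P \lor S) \land \lnot R) \lor \lnot S   [double negation]
⇔ (\lnot R \lor S \lor \lnot S) \land (\lnot S \lor \lnot P \lor \lnot S) \land (P \lor S \lor \lnot S) \land (\lnot R \lor \lnot S)   [distribute \lor over \land]
⇔ (\lnot S \lor \lnot P) \land (\lnot R \lor \lnot S)   [simplify]

(\lnot S \lor \lnot P) \land (\lnot R \lor \lnot S)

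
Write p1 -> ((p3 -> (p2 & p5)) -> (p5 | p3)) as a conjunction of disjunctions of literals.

~p1 | p3 | p5

p1 -> ((p3 -> (p2 & p5)) -> (p5 | p3))
= ~p1 | ((p3 -> (p2 & p5)) -> (p5 | p3))   [eliminate ->]
= ~p1 | ~(p3 -> (p2 & p5)) | p5 | p3   [eliminate ->]
= ~p1 | ~(~p3 | (p2 & p5)) | p5 | p3   [eliminate ->]
= ~p1 | (~~p3 & ~(p2 & p5)) | p5 | p3   [De Morgan]
= ~p1 | (p3 & ~(p2 & p5)) | p5 | p3   [double negation]
= ~p1 | (p3 & (~p2 | ~p5)) | p5 | p3   [De Morgan]
= (~p1 | p3 | p5 | p3) & (~p1 | ~p2 | ~p5 | p5 | p3)   [distribute | over &]
= ~p1 | p3 | p5   [simplify]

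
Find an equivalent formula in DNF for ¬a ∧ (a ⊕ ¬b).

¬a ∧ ¬b

¬a ∧ (a ⊕ ¬b)
≡ ¬a ∧ ((a ∧ ¬¬b) ∨ (¬a ∧ ¬b))   (expand ⊕)
≡ ¬a ∧ ((a ∧ b) ∨ (¬a ∧ ¬b))   (double negation)
≡ (¬a ∧ a ∧ b) ∨ (¬a ∧ ¬a ∧ ¬b)   (distribute ∧ over ∨)
≡ ¬a ∧ ¬b   (simplify)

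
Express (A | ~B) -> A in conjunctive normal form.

B | A

(A | ~B) -> A
≡ ~(A | ~B) | A   — eliminate ->
≡ (~A & ~~B) | A   — De Morgan
≡ (~A & B) | A   — double negation
≡ (~A | A) & (B | A)   — distribute | over &
≡ B | A   — simplify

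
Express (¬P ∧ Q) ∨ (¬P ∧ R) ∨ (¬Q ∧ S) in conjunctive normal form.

(¬P ∨ ¬Q) ∧ (¬P ∨ S) ∧ (Q ∨ R ∨ S)

(¬P ∧ Q) ∨ (¬P ∧ R) ∨ (¬Q ∧ S)
= (¬P ∨ ¬P ∨ ¬Q) ∧ (¬P ∨ ¬P ∨ S) ∧ (¬P ∨ R ∨ ¬Q) ∧ (¬P ∨ R ∨ S) ∧ (Q ∨ ¬P ∨ ¬Q) ∧ (Q ∨ ¬P ∨ S) ∧ (Q ∨ R ∨ ¬Q) ∧ (Q ∨ R ∨ S)   [distribute ∨ over ∧]
= (¬P ∨ ¬Q) ∧ (¬P ∨ S) ∧ (Q ∨ R ∨ S)   [simplify]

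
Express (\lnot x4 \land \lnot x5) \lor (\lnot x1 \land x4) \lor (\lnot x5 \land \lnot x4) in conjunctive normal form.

(\lnot x4 \lor \lnot x1) \land (\lnot x5 \lor \lnot x1) \land (\lnot x5 \lor x4)

(\lnot x4 \land \lnot x5) \lor (\lnot x1 \land x4) \lor (\lnot x5 \land \lnot x4)
⇔ (\lnot x4 \lor \lnot x1 \lor \lnot x5) \land (\lnot x4 \lor \lnot x1 \lor \lnot x4) \land (\lnot x4 \lor x4 \lor \lnot x5) \land (\lnot x4 \lor x4 \lor \lnot x4) \land (\lnot x5 \lor \lnot x1 \lor \lnot x5) \land (\lnot x5 \lor \lnot x1 \lor \lnot x4) \land (\lnot x5 \lor x4 \lor \lnot x5) \land (\lnot x5 \lor x4 \lor \lnot x4)
⇔ (\lnot x4 \lor \lnot x1) \land (\lnot x5 \lor \lnot x1) \land (\lnot x5 \lor x4)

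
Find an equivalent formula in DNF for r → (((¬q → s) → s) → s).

r → (((¬q → s) → s) → s)
⇔ ¬r ∨ (((¬q → s) → s) → s)   [eliminate →]
⇔ ¬r ∨ ¬((¬q → s) → s) ∨ s   [eliminate →]
⇔ ¬r ∨ ¬(¬(¬q → s) ∨ s) ∨ s   [eliminate →]
⇔ ¬r ∨ ¬(¬(¬¬q ∨ s) ∨ s) ∨ s   [eliminate →]
⇔ ¬r ∨ (¬¬(¬¬q ∨ s) ∧ ¬s) ∨ s   [De Morgan]
⇔ ¬r ∨ ((¬¬q ∨ s) ∧ ¬s) ∨ s   [double negation]
⇔ ¬r ∨ ((q ∨ s) ∧ ¬s) ∨ s   [double negation]
⇔ ¬r ∨ (q ∧ ¬s) ∨ (s ∧ ¬s) ∨ s   [distribute ∧ over ∨]
⇔ ¬r ∨ (q ∧ ¬s) ∨ s   [simplify]

¬r ∨ (q ∧ ¬s) ∨ s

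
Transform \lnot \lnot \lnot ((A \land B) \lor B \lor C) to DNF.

\lnot B \land \lnot C

\lnot \lnot \lnot ((A \land B) \lor B \lor C)
= \lnot ((A \land B) \lor B \lor C)
= \lnot (A \land B) \land \lnot B \land \lnot C
= (\lnot A \lor \lnot B) \land \lnot B \land \lnot C
= (\lnot A \land \lnot B \land \lnot C) \lor (\lnot B \land \lnot B \land \lnot C)
= \lnot B \land \lnot C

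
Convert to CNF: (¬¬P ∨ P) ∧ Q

P ∧ Q

(¬¬P ∨ P) ∧ Q
⇔ (P ∨ P) ∧ Q
⇔ P ∧ Q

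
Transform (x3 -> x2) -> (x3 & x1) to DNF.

(x3 & ~x2) | (x3 & x1)

(x3 -> x2) -> (x3 & x1)
≡ ~(x3 -> x2) | (x3 & x1)   [eliminate ->]
≡ ~(~x3 | x2) | (x3 & x1)   [eliminate ->]
≡ (~~x3 & ~x2) | (x3 & x1)   [De Morgan]
≡ (x3 & ~x2) | (x3 & x1)   [double negation]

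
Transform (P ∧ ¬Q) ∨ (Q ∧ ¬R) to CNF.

(P ∧ ¬Q) ∨ (Q ∧ ¬R)
≡ (P ∨ Q) ∧ (P ∨ ¬R) ∧ (¬Q ∨ Q) ∧ (¬Q ∨ ¬R)   (distribute ∨ over ∧)
≡ (P ∨ Q) ∧ (P ∨ ¬R) ∧ (¬Q ∨ ¬R)   (simplify)

(P ∨ Q) ∧ (P ∨ ¬R) ∧ (¬Q ∨ ¬R)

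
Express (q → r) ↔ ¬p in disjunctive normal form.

(q → r) ↔ ¬p
= ((q → r) → ¬p) ∧ (¬p → (q → r))   [eliminate ↔]
= (¬(q → r) ∨ ¬p) ∧ (¬p → (q → r))   [eliminate →]
= (¬(¬q ∨ r) ∨ ¬p) ∧ (¬p → (q → r))   [eliminate →]
= (¬(¬q ∨ r) ∨ ¬p) ∧ (¬¬p ∨ (q → r))   [eliminate →]
= (¬(¬q ∨ r) ∨ ¬p) ∧ (¬¬p ∨ ¬q ∨ r)   [eliminate →]
= ((¬¬q ∧ ¬r) ∨ ¬p) ∧ (¬¬p ∨ ¬q ∨ r)   [De Morgan]
= ((q ∧ ¬r) ∨ ¬p) ∧ (¬¬p ∨ ¬q ∨ r)   [double negation]
= ((q ∧ ¬r) ∨ ¬p) ∧ (p ∨ ¬q ∨ r)   [double negation]
= (q ∧ ¬r ∧ p) ∨ (q ∧ ¬r ∧ ¬q) ∨ (q ∧ ¬r ∧ r) ∨ (¬p ∧ p) ∨ (¬p ∧ ¬q) ∨ (¬p ∧ r)   [distribute ∧ over ∨]
= (q ∧ ¬r ∧ p) ∨ (¬p ∧ ¬q) ∨ (¬p ∧ r)   [simplify]

(q ∧ ¬r ∧ p) ∨ (¬p ∧ ¬q) ∨ (¬p ∧ r)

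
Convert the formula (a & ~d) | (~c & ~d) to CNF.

(a | ~c) & ~d

(a & ~d) | (~c & ~d)
= (a | ~c) & (a | ~d) & (~d | ~c) & (~d | ~d)   — distribute | over &
= (a | ~c) & ~d   — simplify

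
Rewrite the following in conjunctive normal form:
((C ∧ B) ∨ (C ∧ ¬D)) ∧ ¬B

((C ∧ B) ∨ (C ∧ ¬D)) ∧ ¬B
⇔ (C ∨ C) ∧ (C ∨ ¬D) ∧ (B ∨ C) ∧ (B ∨ ¬D) ∧ ¬B   — distribute ∨ over ∧
⇔ C ∧ (B ∨ ¬D) ∧ ¬B   — simplify

C ∧ (B ∨ ¬D) ∧ ¬B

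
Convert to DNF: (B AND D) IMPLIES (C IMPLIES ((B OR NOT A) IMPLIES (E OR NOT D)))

NOT B OR NOT D OR NOT C OR E

(B AND D) IMPLIES (C IMPLIES ((B OR NOT A) IMPLIES (E OR NOT D)))
= NOT (B AND D) OR (C IMPLIES ((B OR NOT A) IMPLIES (E OR NOT D)))
= NOT (B AND D) OR NOT C OR ((B OR NOT A) IMPLIES (E OR NOT D))
= NOT (B AND D) OR NOT C OR NOT (B OR NOT A) OR E OR NOT D
= NOT B OR NOT D OR NOT C OR NOT (B OR NOT A) OR E OR NOT D
= NOT B OR NOT D OR NOT C OR (NOT B AND NOT NOT A) OR E OR NOT D
= NOT B OR NOT D OR NOT C OR (NOT B AND A) OR E OR NOT D
= NOT B OR NOT D OR NOT C OR E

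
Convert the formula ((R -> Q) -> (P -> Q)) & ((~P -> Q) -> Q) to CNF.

((R -> Q) -> (P -> Q)) & ((~P -> Q) -> Q)
≡ (~(R -> Q) | (P -> Q)) & ((~P -> Q) -> Q)
≡ (~(~R | Q) | (P -> Q)) & ((~P -> Q) -> Q)
≡ (~(~R | Q) | ~P | Q) & ((~P -> Q) -> Q)
≡ (~(~R | Q) | ~P | Q) & (~(~P -> Q) | Q)
≡ (~(~R | Q) | ~P | Q) & (~(~~P | Q) | Q)
≡ ((~~R & ~Q) | ~P | Q) & (~(~~P | Q) | Q)
≡ ((R & ~Q) | ~P | Q) & (~(~~P | Q) | Q)
≡ ((R & ~Q) | ~P | Q) & ((~~~P & ~Q) | Q)
≡ ((R & ~Q) | ~P | Q) & ((~P & ~Q) | Q)
≡ (R | ~P | Q) & (~Q | ~P | Q) & (~P | Q) & (~Q | Q)
≡ ~P | Q

~P | Q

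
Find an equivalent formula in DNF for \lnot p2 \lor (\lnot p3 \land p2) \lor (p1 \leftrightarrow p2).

\lnot p2 \lor (\lnot p3 \land p2) \lor (p2 \land p1)

\lnot p2 \lor (\lnot p3 \land p2) \lor (p1 \leftrightarrow p2)
⇔ \lnot p2 \lor (\lnot p3 \land p2) \lor ((p1 \to p2) \land (p2 \to p1))   [eliminate \leftrightarrow]
⇔ \lnot p2 \lor (\lnot p3 \land p2) \lor ((\lnot p1 \lor p2) \land (p2 \to p1))   [eliminate \to]
⇔ \lnot p2 \lor (\lnot p3 \land p2) \lor ((\lnot p1 \lor p2) \land (\lnot p2 \lor p1))   [eliminate \to]
⇔ \lnot p2 \lor (\lnot p3 \land p2) \lor (\lnot p1 \land \lnot p2) \lor (\lnot p1 \land p1) \lor (p2 \land \lnot p2) \lor (p2 \land p1)   [distribute \land over \lor]
⇔ \lnot p2 \lor (\lnot p3 \land p2) \lor (p2 \land p1)   [simplify]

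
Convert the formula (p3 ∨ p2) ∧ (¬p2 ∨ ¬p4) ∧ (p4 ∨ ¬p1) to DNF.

(p3 ∧ ¬p2 ∧ p4) ∨ (p3 ∧ ¬p2 ∧ ¬p1) ∨ (p3 ∧ ¬p4 ∧ ¬p1) ∨ (p2 ∧ ¬p4 ∧ ¬p1)

(p3 ∨ p2) ∧ (¬p2 ∨ ¬p4) ∧ (p4 ∨ ¬p1)
≡ (p3 ∧ ¬p2 ∧ p4) ∨ (p3 ∧ ¬p2 ∧ ¬p1) ∨ (p3 ∧ ¬p4 ∧ p4) ∨ (p3 ∧ ¬p4 ∧ ¬p1) ∨ (p2 ∧ ¬p2 ∧ p4) ∨ (p2 ∧ ¬p2 ∧ ¬p1) ∨ (p2 ∧ ¬p4 ∧ p4) ∨ (p2 ∧ ¬p4 ∧ ¬p1)   — distribute ∧ over ∨
≡ (p3 ∧ ¬p2 ∧ p4) ∨ (p3 ∧ ¬p2 ∧ ¬p1) ∨ (p3 ∧ ¬p4 ∧ ¬p1) ∨ (p2 ∧ ¬p4 ∧ ¬p1)   — simplify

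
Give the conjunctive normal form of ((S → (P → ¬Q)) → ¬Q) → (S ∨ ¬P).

Q ∨ S ∨ ¬P

((S → (P → ¬Q)) → ¬Q) → (S ∨ ¬P)
⇔ ¬((S → (P → ¬Q)) → ¬Q) ∨ S ∨ ¬P   (eliminate →)
⇔ ¬(¬(S → (P → ¬Q)) ∨ ¬Q) ∨ S ∨ ¬P   (eliminate →)
⇔ ¬(¬(¬S ∨ (P → ¬Q)) ∨ ¬Q) ∨ S ∨ ¬P   (eliminate →)
⇔ ¬(¬(¬S ∨ ¬P ∨ ¬Q) ∨ ¬Q) ∨ S ∨ ¬P   (eliminate →)
⇔ (¬¬(¬S ∨ ¬P ∨ ¬Q) ∧ ¬¬Q) ∨ S ∨ ¬P   (De Morgan)
⇔ ((¬S ∨ ¬P ∨ ¬Q) ∧ ¬¬Q) ∨ S ∨ ¬P   (double negation)
⇔ ((¬S ∨ ¬P ∨ ¬Q) ∧ Q) ∨ S ∨ ¬P   (double negation)
⇔ (¬S ∨ ¬P ∨ ¬Q ∨ S ∨ ¬P) ∧ (Q ∨ S ∨ ¬P)   (distribute ∨ over ∧)
⇔ Q ∨ S ∨ ¬P   (simplify)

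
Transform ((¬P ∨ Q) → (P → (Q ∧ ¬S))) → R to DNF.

((¬P ∨ Q) → (P → (Q ∧ ¬S))) → R
= ¬((¬P ∨ Q) → (P → (Q ∧ ¬S))) ∨ R   (eliminate →)
= ¬(¬(¬P ∨ Q) ∨ (P → (Q ∧ ¬S))) ∨ R   (eliminate →)
= ¬(¬(¬P ∨ Q) ∨ ¬P ∨ (Q ∧ ¬S)) ∨ R   (eliminate →)
= (¬¬(¬P ∨ Q) ∧ ¬¬P ∧ ¬(Q ∧ ¬S)) ∨ R   (De Morgan)
= ((¬P ∨ Q) ∧ ¬¬P ∧ ¬(Q ∧ ¬S)) ∨ R   (double negation)
= ((¬P ∨ Q) ∧ P ∧ ¬(Q ∧ ¬S)) ∨ R   (double negation)
= ((¬P ∨ Q) ∧ P ∧ (¬Q ∨ ¬¬S)) ∨ R   (De Morgan)
= ((¬P ∨ Q) ∧ P ∧ (¬Q ∨ S)) ∨ R   (double negation)
= (¬P ∧ P ∧ ¬Q) ∨ (¬P ∧ P ∧ S) ∨ (Q ∧ P ∧ ¬Q) ∨ (Q ∧ P ∧ S) ∨ R   (distribute ∧ over ∨)
= (Q ∧ P ∧ S) ∨ R   (simplify)

(Q ∧ P ∧ S) ∨ R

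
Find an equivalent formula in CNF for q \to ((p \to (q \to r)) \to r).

q \to ((p \to (q \to r)) \to r)
= \lnot q \lor ((p \to (q \to r)) \to r)   [eliminate \to]
= \lnot q \lor \lnot (p \to (q \to r)) \lor r   [eliminate \to]
= \lnot q \lor \lnot (\lnot p \lor (q \to r)) \lor r   [eliminate \to]
= \lnot q \lor \lnot (\lnot p \lor \lnot q \lor r) \lor r   [eliminate \to]
= \lnot q \lor (\lnot \lnot p \land \lnot \lnot q \land \lnot r) \lor r   [De Morgan]
= \lnot q \lor (p \land \lnot \lnot q \land \lnot r) \lor r   [double negation]
= \lnot q \lor (p \land q \land \lnot r) \lor r   [double negation]
= (\lnot q \lor p \lor r) \land (\lnot q \lor q \lor r) \land (\lnot q \lor \lnot r \lor r)   [distribute \lor over \land]
= \lnot q \lor p \lor r   [simplify]

\lnot q \lor p \lor r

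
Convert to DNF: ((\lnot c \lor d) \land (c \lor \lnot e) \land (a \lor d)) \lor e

((\lnot c \lor d) \land (c \lor \lnot e) \land (a \lor d)) \lor e
= (\lnot c \land c \land a) \lor (\lnot c \land c \land d) \lor (\lnot c \land \lnot e \land a) \lor (\lnot c \land \lnot e \land d) \lor (d \land c \land a) \lor (d \land c \land d) \lor (d \land \lnot e \land a) \lor (d \land \lnot e \land d) \lor e   — distribute \land over \lor
= (\lnot c \land \lnot e \land a) \lor (d \land c) \lor (d \land \lnot e) \lor e   — simplify

(\lnot c \land \lnot e \land a) \lor (d \land c) \lor (d \land \lnot e) \lor e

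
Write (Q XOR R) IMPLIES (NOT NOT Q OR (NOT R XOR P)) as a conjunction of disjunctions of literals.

NOT R OR Q OR P

(Q XOR R) IMPLIES (NOT NOT Q OR (NOT R XOR P))
≡ NOT (Q XOR R) OR NOT NOT Q OR (NOT R XOR P)
≡ NOT ((Q OR R) AND NOT (Q AND R)) OR NOT NOT Q OR (NOT R XOR P)
≡ NOT ((Q OR R) AND NOT (Q AND R)) OR NOT NOT Q OR ((NOT R OR P) AND NOT (NOT R AND P))
≡ NOT (Q OR R) OR NOT NOT (Q AND R) OR NOT NOT Q OR ((NOT R OR P) AND NOT (NOT R AND P))
≡ (NOT Q AND NOT R) OR NOT NOT (Q AND R) OR NOT NOT Q OR ((NOT R OR P) AND NOT (NOT R AND P))
≡ (NOT Q AND NOT R) OR (Q AND R) OR NOT NOT Q OR ((NOT R OR P) AND NOT (NOT R AND P))
≡ (NOT Q AND NOT R) OR (Q AND R) OR Q OR ((NOT R OR P) AND NOT (NOT R AND P))
≡ (NOT Q AND NOT R) OR (Q AND R) OR Q OR ((NOT R OR P) AND (NOT NOT R OR NOT P))
≡ (NOT Q AND NOT R) OR (Q AND R) OR Q OR ((NOT R OR P) AND (R OR NOT P))
≡ (NOT Q OR Q OR Q OR NOT R OR P) AND (NOT Q OR Q OR Q OR R OR NOT P) AND (NOT Q OR R OR Q OR NOT R OR P) AND (NOT Q OR R OR Q OR R OR NOT P) AND (NOT R OR Q OR Q OR NOT R OR P) AND (NOT R OR Q OR Q OR R OR NOT P) AND (NOT R OR R OR Q OR NOT R OR P) AND (NOT R OR R OR Q OR R OR NOT P)
≡ NOT R OR Q OR P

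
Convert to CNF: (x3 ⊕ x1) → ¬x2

(¬x3 ∨ x1 ∨ ¬x2) ∧ (¬x1 ∨ x3 ∨ ¬x2)

(x3 ⊕ x1) → ¬x2
≡ ¬(x3 ⊕ x1) ∨ ¬x2   — eliminate →
≡ ¬((x3 ∨ x1) ∧ ¬(x3 ∧ x1)) ∨ ¬x2   — expand ⊕
≡ ¬(x3 ∨ x1) ∨ ¬¬(x3 ∧ x1) ∨ ¬x2   — De Morgan
≡ (¬x3 ∧ ¬x1) ∨ ¬¬(x3 ∧ x1) ∨ ¬x2   — De Morgan
≡ (¬x3 ∧ ¬x1) ∨ (x3 ∧ x1) ∨ ¬x2   — double negation
≡ (¬x3 ∨ x3 ∨ ¬x2) ∧ (¬x3 ∨ x1 ∨ ¬x2) ∧ (¬x1 ∨ x3 ∨ ¬x2) ∧ (¬x1 ∨ x1 ∨ ¬x2)   — distribute ∨ over ∧
≡ (¬x3 ∨ x1 ∨ ¬x2) ∧ (¬x1 ∨ x3 ∨ ¬x2)   — simplify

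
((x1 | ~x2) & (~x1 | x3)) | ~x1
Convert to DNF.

((x1 | ~x2) & (~x1 | x3)) | ~x1
≡ (x1 & ~x1) | (x1 & x3) | (~x2 & ~x1) | (~x2 & x3) | ~x1   [distribute & over |]
≡ (x1 & x3) | (~x2 & x3) | ~x1   [simplify]

(x1 & x3) | (~x2 & x3) | ~x1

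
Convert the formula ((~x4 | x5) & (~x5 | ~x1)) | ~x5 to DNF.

((~x4 | x5) & (~x5 | ~x1)) | ~x5
≡ (~x4 & ~x5) | (~x4 & ~x1) | (x5 & ~x5) | (x5 & ~x1) | ~x5   — distribute & over |
≡ (~x4 & ~x1) | (x5 & ~x1) | ~x5   — simplify

(~x4 & ~x1) | (x5 & ~x1) | ~x5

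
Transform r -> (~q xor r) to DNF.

~r | (q & r)

r -> (~q xor r)
= ~r | (~q xor r)   [eliminate ->]
= ~r | (~q & ~r) | (~~q & r)   [expand xor]
= ~r | (~q & ~r) | (q & r)   [double negation]
= ~r | (q & r)   [simplify]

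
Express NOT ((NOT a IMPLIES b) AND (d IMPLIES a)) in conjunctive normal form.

NOT a AND (NOT b OR d)

NOT ((NOT a IMPLIES b) AND (d IMPLIES a))
= NOT ((NOT NOT a OR b) AND (d IMPLIES a))   (eliminate IMPLIES)
= NOT ((NOT NOT a OR b) AND (NOT d OR a))   (eliminate IMPLIES)
= NOT (NOT NOT a OR b) OR NOT (NOT d OR a)   (De Morgan)
= (NOT NOT NOT a AND NOT b) OR NOT (NOT d OR a)   (De Morgan)
= (NOT a AND NOT b) OR NOT (NOT d OR a)   (double negation)
= (NOT a AND NOT b) OR (NOT NOT d AND NOT a)   (De Morgan)
= (NOT a AND NOT b) OR (d AND NOT a)   (double negation)
= (NOT a OR d) AND (NOT a OR NOT a) AND (NOT b OR d) AND (NOT b OR NOT a)   (distribute OR over AND)
= NOT a AND (NOT b OR d)   (simplify)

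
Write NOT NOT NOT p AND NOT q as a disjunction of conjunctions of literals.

NOT NOT NOT p AND NOT q
≡ NOT p AND NOT q   [double negation]

NOT p AND NOT q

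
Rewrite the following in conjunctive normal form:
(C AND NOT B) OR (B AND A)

(C AND NOT B) OR (B AND A)
≡ (C OR B) AND (C OR A) AND (NOT B OR B) AND (NOT B OR A)
≡ (C OR B) AND (C OR A) AND (NOT B OR A)

(C OR B) AND (C OR A) AND (NOT B OR A)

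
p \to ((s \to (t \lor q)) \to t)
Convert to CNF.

p \to ((s \to (t \lor q)) \to t)
⇔ \lnot p \lor ((s \to (t \lor q)) \to t)   [eliminate \to]
⇔ \lnot p \lor \lnot (s \to (t \lor q)) \lor t   [eliminate \to]
⇔ \lnot p \lor \lnot (\lnot s \lor t \lor q) \lor t   [eliminate \to]
⇔ \lnot p \lor (\lnot \lnot s \land \lnot t \land \lnot q) \lor t   [De Morgan]
⇔ \lnot p \lor (s \land \lnot t \land \lnot q) \lor t   [double negation]
⇔ (\lnot p \lor s \lor t) \land (\lnot p \lor \lnot t \lor t) \land (\lnot p \lor \lnot q \lor t)   [distribute \lor over \land]
⇔ (\lnot p \lor s \lor t) \land (\lnot p \lor \lnot q \lor t)   [simplify]

(\lnot p \lor s \lor t) \land (\lnot p \lor \lnot q \lor t)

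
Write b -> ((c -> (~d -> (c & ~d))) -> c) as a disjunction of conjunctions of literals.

~b | c

b -> ((c -> (~d -> (c & ~d))) -> c)
≡ ~b | ((c -> (~d -> (c & ~d))) -> c)   [eliminate ->]
≡ ~b | ~(c -> (~d -> (c & ~d))) | c   [eliminate ->]
≡ ~b | ~(~c | (~d -> (c & ~d))) | c   [eliminate ->]
≡ ~b | ~(~c | ~~d | (c & ~d)) | c   [eliminate ->]
≡ ~b | (~~c & ~~~d & ~(c & ~d)) | c   [De Morgan]
≡ ~b | (c & ~~~d & ~(c & ~d)) | c   [double negation]
≡ ~b | (c & ~d & ~(c & ~d)) | c   [double negation]
≡ ~b | (c & ~d & (~c | ~~d)) | c   [De Morgan]
≡ ~b | (c & ~d & (~c | d)) | c   [double negation]
≡ ~b | (c & ~d & ~c) | (c & ~d & d) | c   [distribute & over |]
≡ ~b | c   [simplify]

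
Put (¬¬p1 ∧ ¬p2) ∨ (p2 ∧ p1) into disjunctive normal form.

(¬¬p1 ∧ ¬p2) ∨ (p2 ∧ p1)
≡ (p1 ∧ ¬p2) ∨ (p2 ∧ p1)   — double negation

(p1 ∧ ¬p2) ∨ (p2 ∧ p1)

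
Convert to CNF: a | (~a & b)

a | b

a | (~a & b)
≡ (a | ~a) & (a | b)   [distribute | over &]
≡ a | b   [simplify]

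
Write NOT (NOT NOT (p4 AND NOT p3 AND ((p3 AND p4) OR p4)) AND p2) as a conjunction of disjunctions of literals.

NOT p4 OR p3 OR NOT p2

NOT (NOT NOT (p4 AND NOT p3 AND ((p3 AND p4) OR p4)) AND p2)
≡ NOT NOT NOT (p4 AND NOT p3 AND ((p3 AND p4) OR p4)) OR NOT p2   (De Morgan)
≡ NOT (p4 AND NOT p3 AND ((p3 AND p4) OR p4)) OR NOT p2   (double negation)
≡ NOT p4 OR NOT NOT p3 OR NOT ((p3 AND p4) OR p4) OR NOT p2   (De Morgan)
≡ NOT p4 OR p3 OR NOT ((p3 AND p4) OR p4) OR NOT p2   (double negation)
≡ NOT p4 OR p3 OR (NOT (p3 AND p4) AND NOT p4) OR NOT p2   (De Morgan)
≡ NOT p4 OR p3 OR ((NOT p3 OR NOT p4) AND NOT p4) OR NOT p2   (De Morgan)
≡ (NOT p4 OR p3 OR NOT p3 OR NOT p4 OR NOT p2) AND (NOT p4 OR p3 OR NOT p4 OR NOT p2)   (distribute OR over AND)
≡ NOT p4 OR p3 OR NOT p2   (simplify)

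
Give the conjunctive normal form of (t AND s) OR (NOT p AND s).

(t OR NOT p) AND s

(t AND s) OR (NOT p AND s)
= (t OR NOT p) AND (t OR s) AND (s OR NOT p) AND (s OR s)   [distribute OR over AND]
= (t OR NOT p) AND s   [simplify]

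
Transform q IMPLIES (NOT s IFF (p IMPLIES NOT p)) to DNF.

q IMPLIES (NOT s IFF (p IMPLIES NOT p))
≡ NOT q OR (NOT s IFF (p IMPLIES NOT p))   — eliminate IMPLIES
≡ NOT q OR ((NOT s IMPLIES (p IMPLIES NOT p)) AND ((p IMPLIES NOT p) IMPLIES NOT s))   — eliminate IFF
≡ NOT q OR ((NOT NOT s OR (p IMPLIES NOT p)) AND ((p IMPLIES NOT p) IMPLIES NOT s))   — eliminate IMPLIES
≡ NOT q OR ((NOT NOT s OR NOT p OR NOT p) AND ((p IMPLIES NOT p) IMPLIES NOT s))   — eliminate IMPLIES
≡ NOT q OR ((NOT NOT s OR NOT p OR NOT p) AND (NOT (p IMPLIES NOT p) OR NOT s))   — eliminate IMPLIES
≡ NOT q OR ((NOT NOT s OR NOT p OR NOT p) AND (NOT (NOT p OR NOT p) OR NOT s))   — eliminate IMPLIES
≡ NOT q OR ((s OR NOT p OR NOT p) AND (NOT (NOT p OR NOT p) OR NOT s))   — double negation
≡ NOT q OR ((s OR NOT p OR NOT p) AND ((NOT NOT p AND NOT NOT p) OR NOT s))   — De Morgan
≡ NOT q OR ((s OR NOT p OR NOT p) AND ((p AND NOT NOT p) OR NOT s))   — double negation
≡ NOT q OR ((s OR NOT p OR NOT p) AND ((p AND p) OR NOT s))   — double negation
≡ NOT q OR (s AND p AND p) OR (s AND NOT s) OR (NOT p AND p AND p) OR (NOT p AND NOT s) OR (NOT p AND p AND p) OR (NOT p AND NOT s)   — distribute AND over OR
≡ NOT q OR (s AND p) OR (NOT p AND NOT s)   — simplify

NOT q OR (s AND p) OR (NOT p AND NOT s)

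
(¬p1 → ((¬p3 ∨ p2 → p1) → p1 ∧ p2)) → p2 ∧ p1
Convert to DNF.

¬p1 ∧ p3 ∧ ¬p2 ∨ p2 ∧ p1

(¬p1 → ((¬p3 ∨ p2 → p1) → p1 ∧ p2)) → p2 ∧ p1
≡ ¬(¬p1 → ((¬p3 ∨ p2 → p1) → p1 ∧ p2)) ∨ p2 ∧ p1   [eliminate →]
≡ ¬(¬¬p1 ∨ ((¬p3 ∨ p2 → p1) → p1 ∧ p2)) ∨ p2 ∧ p1   [eliminate →]
≡ ¬(¬¬p1 ∨ ¬(¬p3 ∨ p2 → p1) ∨ p1 ∧ p2) ∨ p2 ∧ p1   [eliminate →]
≡ ¬(¬¬p1 ∨ ¬(¬(¬p3 ∨ p2) ∨ p1) ∨ p1 ∧ p2) ∨ p2 ∧ p1   [eliminate →]
≡ ¬¬¬p1 ∧ ¬¬(¬(¬p3 ∨ p2) ∨ p1) ∧ ¬(p1 ∧ p2) ∨ p2 ∧ p1   [De Morgan]
≡ ¬p1 ∧ ¬¬(¬(¬p3 ∨ p2) ∨ p1) ∧ ¬(p1 ∧ p2) ∨ p2 ∧ p1   [double negation]
≡ ¬p1 ∧ (¬(¬p3 ∨ p2) ∨ p1) ∧ ¬(p1 ∧ p2) ∨ p2 ∧ p1   [double negation]
≡ ¬p1 ∧ (¬¬p3 ∧ ¬p2 ∨ p1) ∧ ¬(p1 ∧ p2) ∨ p2 ∧ p1   [De Morgan]
≡ ¬p1 ∧ (p3 ∧ ¬p2 ∨ p1) ∧ ¬(p1 ∧ p2) ∨ p2 ∧ p1   [double negation]
≡ ¬p1 ∧ (p3 ∧ ¬p2 ∨ p1) ∧ (¬p1 ∨ ¬p2) ∨ p2 ∧ p1   [De Morgan]
≡ ¬p1 ∧ p3 ∧ ¬p2 ∧ ¬p1 ∨ ¬p1 ∧ p3 ∧ ¬p2 ∧ ¬p2 ∨ ¬p1 ∧ p1 ∧ ¬p1 ∨ ¬p1 ∧ p1 ∧ ¬p2 ∨ p2 ∧ p1   [distribute ∧ over ∨]
≡ ¬p1 ∧ p3 ∧ ¬p2 ∨ p2 ∧ p1   [simplify]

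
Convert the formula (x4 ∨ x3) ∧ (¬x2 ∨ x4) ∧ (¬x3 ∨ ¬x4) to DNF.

(x4 ∨ x3) ∧ (¬x2 ∨ x4) ∧ (¬x3 ∨ ¬x4)
≡ (x4 ∧ ¬x2 ∧ ¬x3) ∨ (x4 ∧ ¬x2 ∧ ¬x4) ∨ (x4 ∧ x4 ∧ ¬x3) ∨ (x4 ∧ x4 ∧ ¬x4) ∨ (x3 ∧ ¬x2 ∧ ¬x3) ∨ (x3 ∧ ¬x2 ∧ ¬x4) ∨ (x3 ∧ x4 ∧ ¬x3) ∨ (x3 ∧ x4 ∧ ¬x4)   [distribute ∧ over ∨]
≡ (x4 ∧ ¬x3) ∨ (x3 ∧ ¬x2 ∧ ¬x4)   [simplify]

(x4 ∧ ¬x3) ∨ (x3 ∧ ¬x2 ∧ ¬x4)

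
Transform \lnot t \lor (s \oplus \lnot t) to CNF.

\lnot t \lor s

\lnot t \lor (s \oplus \lnot t)
⇔ \lnot t \lor ((s \lor \lnot t) \land \lnot (s \land \lnot t))   [expand \oplus]
⇔ \lnot t \lor ((s \lor \lnot t) \land (\lnot s \lor \lnot \lnot t))   [De Morgan]
⇔ \lnot t \lor ((s \lor \lnot t) \land (\lnot s \lor t))   [double negation]
⇔ (\lnot t \lor s \lor \lnot t) \land (\lnot t \lor \lnot s \lor t)   [distribute \lor over \land]
⇔ \lnot t \lor s   [simplify]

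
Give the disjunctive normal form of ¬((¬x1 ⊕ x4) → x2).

¬((¬x1 ⊕ x4) → x2)
= ¬(¬(¬x1 ⊕ x4) ∨ x2)   (eliminate →)
= ¬(¬((¬x1 ∧ ¬x4) ∨ (¬¬x1 ∧ x4)) ∨ x2)   (expand ⊕)
= ¬¬((¬x1 ∧ ¬x4) ∨ (¬¬x1 ∧ x4)) ∧ ¬x2   (De Morgan)
= ((¬x1 ∧ ¬x4) ∨ (¬¬x1 ∧ x4)) ∧ ¬x2   (double negation)
= ((¬x1 ∧ ¬x4) ∨ (x1 ∧ x4)) ∧ ¬x2   (double negation)
= (¬x1 ∧ ¬x4 ∧ ¬x2) ∨ (x1 ∧ x4 ∧ ¬x2)   (distribute ∧ over ∨)

(¬x1 ∧ ¬x4 ∧ ¬x2) ∨ (x1 ∧ x4 ∧ ¬x2)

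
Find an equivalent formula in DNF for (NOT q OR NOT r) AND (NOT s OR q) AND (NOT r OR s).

(NOT r AND NOT s) OR (NOT r AND q)

(NOT q OR NOT r) AND (NOT s OR q) AND (NOT r OR s)
≡ (NOT q AND NOT s AND NOT r) OR (NOT q AND NOT s AND s) OR (NOT q AND q AND NOT r) OR (NOT q AND q AND s) OR (NOT r AND NOT s AND NOT r) OR (NOT r AND NOT s AND s) OR (NOT r AND q AND NOT r) OR (NOT r AND q AND s)   [distribute AND over OR]
≡ (NOT r AND NOT s) OR (NOT r AND q)   [simplify]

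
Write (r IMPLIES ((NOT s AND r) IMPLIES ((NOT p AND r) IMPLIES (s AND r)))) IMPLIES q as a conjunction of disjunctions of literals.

(r IMPLIES ((NOT s AND r) IMPLIES ((NOT p AND r) IMPLIES (s AND r)))) IMPLIES q
= NOT (r IMPLIES ((NOT s AND r) IMPLIES ((NOT p AND r) IMPLIES (s AND r)))) OR q   [eliminate IMPLIES]
= NOT (NOT r OR ((NOT s AND r) IMPLIES ((NOT p AND r) IMPLIES (s AND r)))) OR q   [eliminate IMPLIES]
= NOT (NOT r OR NOT (NOT s AND r) OR ((NOT p AND r) IMPLIES (s AND r))) OR q   [eliminate IMPLIES]
= NOT (NOT r OR NOT (NOT s AND r) OR NOT (NOT p AND r) OR (s AND r)) OR q   [eliminate IMPLIES]
= (NOT NOT r AND NOT NOT (NOT s AND r) AND NOT NOT (NOT p AND r) AND NOT (s AND r)) OR q   [De Morgan]
= (r AND NOT NOT (NOT s AND r) AND NOT NOT (NOT p AND r) AND NOT (s AND r)) OR q   [double negation]
= (r AND NOT s AND r AND NOT NOT (NOT p AND r) AND NOT (s AND r)) OR q   [double negation]
= (r AND NOT s AND r AND NOT p AND r AND NOT (s AND r)) OR q   [double negation]
= (r AND NOT s AND r AND NOT p AND r AND (NOT s OR NOT r)) OR q   [De Morgan]
= (r OR q) AND (NOT s OR q) AND (r OR q) AND (NOT p OR q) AND (r OR q) AND (NOT s OR NOT r OR q)   [distribute OR over AND]
= (r OR q) AND (NOT s OR q) AND (NOT p OR q)   [simplify]

(r OR q) AND (NOT s OR q) AND (NOT p OR q)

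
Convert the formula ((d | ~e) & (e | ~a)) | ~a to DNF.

(d & e) | ~a

((d | ~e) & (e | ~a)) | ~a
≡ (d & e) | (d & ~a) | (~e & e) | (~e & ~a) | ~a   [distribute & over |]
≡ (d & e) | ~a   [simplify]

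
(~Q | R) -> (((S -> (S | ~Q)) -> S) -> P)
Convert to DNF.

(~Q | R) -> (((S -> (S | ~Q)) -> S) -> P)
= ~(~Q | R) | (((S -> (S | ~Q)) -> S) -> P)   — eliminate ->
= ~(~Q | R) | ~((S -> (S | ~Q)) -> S) | P   — eliminate ->
= ~(~Q | R) | ~(~(S -> (S | ~Q)) | S) | P   — eliminate ->
= ~(~Q | R) | ~(~(~S | S | ~Q) | S) | P   — eliminate ->
= (~~Q & ~R) | ~(~(~S | S | ~Q) | S) | P   — De Morgan
= (Q & ~R) | ~(~(~S | S | ~Q) | S) | P   — double negation
= (Q & ~R) | (~~(~S | S | ~Q) & ~S) | P   — De Morgan
= (Q & ~R) | ((~S | S | ~Q) & ~S) | P   — double negation
= (Q & ~R) | (~S & ~S) | (S & ~S) | (~Q & ~S) | P   — distribute & over |
= (Q & ~R) | ~S | P   — simplify

(Q & ~R) | ~S | P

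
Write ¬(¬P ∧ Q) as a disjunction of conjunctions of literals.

¬(¬P ∧ Q)
⇔ ¬¬P ∨ ¬Q
⇔ P ∨ ¬Q

P ∨ ¬Q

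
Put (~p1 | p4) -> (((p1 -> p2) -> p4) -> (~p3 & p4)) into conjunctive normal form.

(~p1 | p4) -> (((p1 -> p2) -> p4) -> (~p3 & p4))
= ~(~p1 | p4) | (((p1 -> p2) -> p4) -> (~p3 & p4))   [eliminate ->]
= ~(~p1 | p4) | ~((p1 -> p2) -> p4) | (~p3 & p4)   [eliminate ->]
= ~(~p1 | p4) | ~(~(p1 -> p2) | p4) | (~p3 & p4)   [eliminate ->]
= ~(~p1 | p4) | ~(~(~p1 | p2) | p4) | (~p3 & p4)   [eliminate ->]
= (~~p1 & ~p4) | ~(~(~p1 | p2) | p4) | (~p3 & p4)   [De Morgan]
= (p1 & ~p4) | ~(~(~p1 | p2) | p4) | (~p3 & p4)   [double negation]
= (p1 & ~p4) | (~~(~p1 | p2) & ~p4) | (~p3 & p4)   [De Morgan]
= (p1 & ~p4) | ((~p1 | p2) & ~p4) | (~p3 & p4)   [double negation]
= (p1 | ~p1 | p2 | ~p3) & (p1 | ~p1 | p2 | p4) & (p1 | ~p4 | ~p3) & (p1 | ~p4 | p4) & (~p4 | ~p1 | p2 | ~p3) & (~p4 | ~p1 | p2 | p4) & (~p4 | ~p4 | ~p3) & (~p4 | ~p4 | p4)   [distribute | over &]
= ~p4 | ~p3   [simplify]

~p4 | ~p3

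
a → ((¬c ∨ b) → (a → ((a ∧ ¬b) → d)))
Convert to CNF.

a → ((¬c ∨ b) → (a → ((a ∧ ¬b) → d)))
⇔ ¬a ∨ ((¬c ∨ b) → (a → ((a ∧ ¬b) → d)))   (eliminate →)
⇔ ¬a ∨ ¬(¬c ∨ b) ∨ (a → ((a ∧ ¬b) → d))   (eliminate →)
⇔ ¬a ∨ ¬(¬c ∨ b) ∨ ¬a ∨ ((a ∧ ¬b) → d)   (eliminate →)
⇔ ¬a ∨ ¬(¬c ∨ b) ∨ ¬a ∨ ¬(a ∧ ¬b) ∨ d   (eliminate →)
⇔ ¬a ∨ (¬¬c ∧ ¬b) ∨ ¬a ∨ ¬(a ∧ ¬b) ∨ d   (De Morgan)
⇔ ¬a ∨ (c ∧ ¬b) ∨ ¬a ∨ ¬(a ∧ ¬b) ∨ d   (double negation)
⇔ ¬a ∨ (c ∧ ¬b) ∨ ¬a ∨ ¬a ∨ ¬¬b ∨ d   (De Morgan)
⇔ ¬a ∨ (c ∧ ¬b) ∨ ¬a ∨ ¬a ∨ b ∨ d   (double negation)
⇔ (¬a ∨ c ∨ ¬a ∨ ¬a ∨ b ∨ d) ∧ (¬a ∨ ¬b ∨ ¬a ∨ ¬a ∨ b ∨ d)   (distribute ∨ over ∧)
⇔ ¬a ∨ c ∨ b ∨ d   (simplify)

¬a ∨ c ∨ b ∨ d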